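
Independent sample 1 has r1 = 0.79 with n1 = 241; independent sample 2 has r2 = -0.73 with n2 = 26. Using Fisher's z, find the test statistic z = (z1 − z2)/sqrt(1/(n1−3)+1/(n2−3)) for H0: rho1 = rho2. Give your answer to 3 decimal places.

9.160

z1 = atanh(0.79) = 1.071432,  z2 = atanh(-0.73) = -0.928727
SE = √(1/(n1−3) + 1/(n2−3)) = √(1/238 + 1/23) = √(0.0042017 + 0.0434783) = √0.0476800 = 0.218358
z = (z1 − z2)/SE = (1.071432 − (-0.928727)) / 0.218358 = 2.000159 / 0.218358 = 9.160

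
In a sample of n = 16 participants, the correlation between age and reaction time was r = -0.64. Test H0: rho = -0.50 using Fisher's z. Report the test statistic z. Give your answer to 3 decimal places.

-0.753

z_r = atanh(-0.64) = -0.758174,  z_0 = atanh(-0.50) = -0.549306
SE = 1/√(n−3) = 1/√13 = 0.277350
z = (z_r − z_0)/SE = (-0.758174 − (-0.549306)) / 0.277350 = -0.208868 / 0.277350 = -0.753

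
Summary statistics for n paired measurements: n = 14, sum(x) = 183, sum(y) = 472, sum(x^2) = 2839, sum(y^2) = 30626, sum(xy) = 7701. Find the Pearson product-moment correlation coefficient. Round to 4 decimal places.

Numerator: nΣxy − (Σx)(Σy) = 14·7701 − (183)(472) = 21438
Denominator: √[(nΣx²−(Σx)²)(nΣy²−(Σy)²)]
  nΣx²−(Σx)² = 14·2839 − 33489 = 6257;  nΣy²−(Σy)² = 14·30626 − 222784 = 205980
  √(6257·205980) = √1288816860 = 35900.0955
r = 21438 / 35900.0955 = 0.5972

0.5972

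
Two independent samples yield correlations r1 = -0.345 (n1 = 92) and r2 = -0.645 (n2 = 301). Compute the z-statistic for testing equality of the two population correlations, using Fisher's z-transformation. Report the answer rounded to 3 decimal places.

3.369

z1 = atanh(-0.345) = -0.359757,  z2 = atanh(-0.645) = -0.766689
SE = √(1/(n1−3) + 1/(n2−3)) = √(1/89 + 1/298) = √(0.0112360 + 0.0033557) = √0.0145917 = 0.120796
z = (z1 − z2)/SE = (-0.359757 − (-0.766689)) / 0.120796 = 0.406932 / 0.120796 = 3.369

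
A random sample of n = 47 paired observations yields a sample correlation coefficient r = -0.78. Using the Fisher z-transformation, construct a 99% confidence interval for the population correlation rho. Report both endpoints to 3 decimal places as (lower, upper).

z_r = atanh(-0.78) = -1.045371;  SE = 1/√(n−3) = 1/√44 = 0.150756
z-limits: -1.045371 ± 2.576·0.150756 = -1.045371 ± 0.388347 = [-1.433718, -0.657024]
ρ-limits: (tanh -1.433718, tanh -0.657024) = (-0.892, -0.576)

(-0.892, -0.576)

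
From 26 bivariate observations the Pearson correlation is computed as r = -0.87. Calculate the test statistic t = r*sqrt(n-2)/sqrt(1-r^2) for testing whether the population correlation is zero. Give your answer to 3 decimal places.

-8.644

t = r·√(n−2) / √(1−r²) with r = -0.87, n = 26
  = -0.87·√24 / √(1 − 0.7569)
  = -0.87·4.898979 / 0.493052
  = -4.262112 / 0.493052 = -8.644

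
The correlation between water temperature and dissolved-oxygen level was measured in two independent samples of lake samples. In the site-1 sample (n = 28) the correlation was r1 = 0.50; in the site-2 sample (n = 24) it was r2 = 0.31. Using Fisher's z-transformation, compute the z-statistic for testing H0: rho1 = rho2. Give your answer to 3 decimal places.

0.773

z1 = atanh(0.50) = 0.549306,  z2 = atanh(0.31) = 0.320545
SE = √(1/(n1−3) + 1/(n2−3)) = √(1/25 + 1/21) = √(0.0400000 + 0.0476190) = √0.0876190 = 0.296005
z = (z1 − z2)/SE = (0.549306 − 0.320545) / 0.296005 = 0.228761 / 0.296005 = 0.773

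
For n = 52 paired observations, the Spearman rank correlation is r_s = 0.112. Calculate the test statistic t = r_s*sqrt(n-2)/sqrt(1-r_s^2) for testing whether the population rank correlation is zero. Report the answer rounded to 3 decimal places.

0.797

1 − r_s² = 1 − 0.012544 = 0.987456;  √(1−r_s²) = 0.993708
√(n−2) = √50 = 7.071068
t = r_s·√(n−2)/√(1−r_s²) = 0.112 · 7.071068 / 0.993708 = 0.797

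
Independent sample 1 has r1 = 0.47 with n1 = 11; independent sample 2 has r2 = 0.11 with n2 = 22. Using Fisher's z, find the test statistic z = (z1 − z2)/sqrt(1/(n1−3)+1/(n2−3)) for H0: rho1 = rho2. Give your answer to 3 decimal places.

Fisher z-transforms: z1 = atanh(0.47) = 0.510070, z2 = atanh(0.11) = 0.110447; difference d = 0.399623
Var(d) = 1/8 + 1/19 = 0.1250000 + 0.0526316 = 0.1776316
z = d/√Var(d) = 0.399623 / √0.1776316 = 0.399623 / 0.421464 = 0.948

0.948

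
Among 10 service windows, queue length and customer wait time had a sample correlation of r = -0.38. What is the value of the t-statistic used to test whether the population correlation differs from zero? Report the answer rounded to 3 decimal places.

t = r·√(n−2) / √(1−r²) with r = -0.38, n = 10
  = -0.38·√8 / √(1 − 0.1444)
  = -0.38·2.828427 / 0.924986
  = -1.074802 / 0.924986 = -1.162

-1.162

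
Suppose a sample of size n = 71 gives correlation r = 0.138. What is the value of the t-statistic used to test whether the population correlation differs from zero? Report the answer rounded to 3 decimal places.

1.157

t = r·√(n−2) / √(1−r²) with r = 0.138, n = 71
  = 0.138·√69 / √(1 − 0.019044)
  = 0.138·8.306624 / 0.990432
  = 1.146314 / 0.990432 = 1.157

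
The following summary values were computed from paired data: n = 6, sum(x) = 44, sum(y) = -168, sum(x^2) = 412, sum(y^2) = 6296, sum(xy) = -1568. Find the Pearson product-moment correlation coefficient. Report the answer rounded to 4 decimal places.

S_xy = nΣxy − ΣxΣy = 6·(-1568) − 44·(-168) = -9408 − (-7392) = -2016
S_xx = nΣx² − (Σx)² = 6·412 − 44² = 2472 − 1936 = 536
S_yy = nΣy² − (Σy)² = 6·6296 − (-168)² = 37776 − 28224 = 9552
r = S_xy / √(S_xx·S_yy) = -2016 / √(536·9552) = -2016 / √5119872 = -2016 / 2262.7134 = -0.8910

-0.8910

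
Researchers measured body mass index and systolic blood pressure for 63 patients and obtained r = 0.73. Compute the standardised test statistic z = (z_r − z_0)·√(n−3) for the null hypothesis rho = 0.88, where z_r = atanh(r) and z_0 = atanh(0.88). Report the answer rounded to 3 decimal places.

-3.463

Fisher z: atanh(0.73) = 0.928727, atanh(0.88) = 1.375768
z = (z_r − z_0)·√(n−3) = (0.928727 − 1.375768)·√60 = -0.447041 · 7.745967 = -3.463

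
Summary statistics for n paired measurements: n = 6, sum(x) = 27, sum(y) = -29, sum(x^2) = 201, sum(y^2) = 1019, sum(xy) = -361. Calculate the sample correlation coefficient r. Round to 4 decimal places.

S_xy = nΣxy − ΣxΣy = 6·(-361) − 27·(-29) = -2166 − (-783) = -1383
S_xx = nΣx² − (Σx)² = 6·201 − 27² = 1206 − 729 = 477
S_yy = nΣy² − (Σy)² = 6·1019 − (-29)² = 6114 − 841 = 5273
r = S_xy / √(S_xx·S_yy) = -1383 / √(477·5273) = -1383 / √2515221 = -1383 / 1585.9448 = -0.8720

-0.8720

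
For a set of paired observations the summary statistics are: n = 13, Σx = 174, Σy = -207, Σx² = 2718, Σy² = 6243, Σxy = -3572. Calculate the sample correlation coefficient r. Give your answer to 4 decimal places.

-0.7484

Numerator: nΣxy − (Σx)(Σy) = 13·(-3572) − (174)(-207) = -10418
Denominator: √[(nΣx²−(Σx)²)(nΣy²−(Σy)²)]
  nΣx²−(Σx)² = 13·2718 − 30276 = 5058;  nΣy²−(Σy)² = 13·6243 − 42849 = 38310
  √(5058·38310) = √193771980 = 13920.2004
r = -10418 / 13920.2004 = -0.7484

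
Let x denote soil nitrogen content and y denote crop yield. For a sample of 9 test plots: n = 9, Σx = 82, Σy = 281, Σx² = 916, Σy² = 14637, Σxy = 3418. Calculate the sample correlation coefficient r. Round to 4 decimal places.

0.8620

S_xy = nΣxy − ΣxΣy = 9·3418 − 82·281 = 30762 − 23042 = 7720
S_xx = nΣx² − (Σx)² = 9·916 − 82² = 8244 − 6724 = 1520
S_yy = nΣy² − (Σy)² = 9·14637 − 281² = 131733 − 78961 = 52772
r = S_xy / √(S_xx·S_yy) = 7720 / √(1520·52772) = 7720 / √80213440 = 7720 / 8956.1956 = 0.8620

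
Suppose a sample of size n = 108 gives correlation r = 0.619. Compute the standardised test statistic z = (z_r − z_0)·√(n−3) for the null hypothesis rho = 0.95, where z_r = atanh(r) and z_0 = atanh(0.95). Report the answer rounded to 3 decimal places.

-11.358

Fisher z: atanh(0.619) = 0.723382, atanh(0.95) = 1.831781
z = (z_r − z_0)·√(n−3) = (0.723382 − 1.831781)·√105 = -1.108399 · 10.246951 = -11.358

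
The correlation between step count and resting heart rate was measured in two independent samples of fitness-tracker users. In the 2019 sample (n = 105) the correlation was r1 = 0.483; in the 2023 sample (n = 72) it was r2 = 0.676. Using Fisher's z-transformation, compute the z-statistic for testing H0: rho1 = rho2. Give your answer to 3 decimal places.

-1.891

Fisher z-transforms: z1 = atanh(0.483) = 0.526890, z2 = atanh(0.676) = 0.821711; difference d = -0.294821
Var(d) = 1/102 + 1/69 = 0.0098039 + 0.0144928 = 0.0242967
z = d/√Var(d) = -0.294821 / √0.0242967 = -0.294821 / 0.155874 = -1.891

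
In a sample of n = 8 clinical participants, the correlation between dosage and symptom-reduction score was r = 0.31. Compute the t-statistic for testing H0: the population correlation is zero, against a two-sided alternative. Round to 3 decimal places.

t = r·√(n−2) / √(1−r²) with r = 0.31, n = 8
  = 0.31·√6 / √(1 − 0.0961)
  = 0.31·2.449490 / 0.950737
  = 0.759342 / 0.950737 = 0.799

0.799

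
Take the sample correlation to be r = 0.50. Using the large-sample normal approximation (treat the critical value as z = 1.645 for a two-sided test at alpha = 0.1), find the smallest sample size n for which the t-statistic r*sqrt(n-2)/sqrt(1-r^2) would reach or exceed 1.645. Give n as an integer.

11

r√(n−2)/√(1−r²) ≥ 1.645  ⇔  n−2 ≥ (1.645)²·(1−r²)/r²
(1−r²)/r² = (1−0.2500)/0.2500 = 3.0000
n ≥ 2 + 2.706025·3.0000 = 2 + 8.1181 = 10.1181
⌈10.1181⌉ = 11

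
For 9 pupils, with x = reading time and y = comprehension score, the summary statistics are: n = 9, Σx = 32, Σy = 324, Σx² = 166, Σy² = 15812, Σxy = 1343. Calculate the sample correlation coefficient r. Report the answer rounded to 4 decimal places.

0.4104

Numerator: nΣxy − (Σx)(Σy) = 9·1343 − (32)(324) = 1719
Denominator: √[(nΣx²−(Σx)²)(nΣy²−(Σy)²)]
  nΣx²−(Σx)² = 9·166 − 1024 = 470;  nΣy²−(Σy)² = 9·15812 − 104976 = 37332
  √(470·37332) = √17546040 = 4188.7994
r = 1719 / 4188.7994 = 0.4104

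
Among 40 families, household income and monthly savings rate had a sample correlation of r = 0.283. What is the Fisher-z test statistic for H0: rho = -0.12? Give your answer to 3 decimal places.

Fisher z: atanh(0.283) = 0.290940, atanh(-0.12) = -0.120581
z = (z_r − z_0)·√(n−3) = (0.290940 − (-0.120581))·√37 = 0.411521 · 6.082763 = 2.503

2.503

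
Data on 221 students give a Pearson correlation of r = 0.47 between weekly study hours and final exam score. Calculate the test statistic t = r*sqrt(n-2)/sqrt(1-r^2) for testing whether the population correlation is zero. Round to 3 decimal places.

7.880

1 − r² = 1 − 0.2209 = 0.7791;  √(1−r²) = 0.882666
√(n−2) = √219 = 14.798649
t = r·√(n−2)/√(1−r²) = 0.47 · 14.798649 / 0.882666 = 7.880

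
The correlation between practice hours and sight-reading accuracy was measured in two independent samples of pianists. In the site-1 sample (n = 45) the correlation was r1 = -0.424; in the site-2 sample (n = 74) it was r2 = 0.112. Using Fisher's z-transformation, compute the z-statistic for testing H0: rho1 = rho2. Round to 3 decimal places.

-2.903

z1 = atanh(-0.424) = -0.452559,  z2 = atanh(0.112) = 0.112472
SE = √(1/(n1−3) + 1/(n2−3)) = √(1/42 + 1/71) = √(0.0238095 + 0.0140845) = √0.0378940 = 0.194664
z = (z1 − z2)/SE = (-0.452559 − 0.112472) / 0.194664 = -0.565031 / 0.194664 = -2.903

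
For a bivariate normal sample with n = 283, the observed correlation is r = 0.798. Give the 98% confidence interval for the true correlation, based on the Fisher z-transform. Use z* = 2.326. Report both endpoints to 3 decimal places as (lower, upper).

z_r = atanh(0.798) = 1.093081;  SE = 1/√(n−3) = 1/√280 = 0.059761
z-limits: 1.093081 ± 2.326·0.059761 = 1.093081 ± 0.139004 = [0.954077, 1.232085]
ρ-limits: (tanh 0.954077, tanh 1.232085) = (0.742, 0.843)

(0.742, 0.843)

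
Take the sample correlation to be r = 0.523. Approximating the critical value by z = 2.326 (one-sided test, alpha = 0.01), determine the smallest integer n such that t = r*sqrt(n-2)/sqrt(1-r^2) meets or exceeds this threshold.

17

Need r·√(n−2)/√(1−r²) ≥ 2.326
√(n−2) ≥ 2.326·√(1−0.273529) / 0.523 = 2.326·0.852333 / 0.523 = 3.7907
n−2 ≥ 14.3694  ⇒  n ≥ 16.3694
Smallest integer n = 17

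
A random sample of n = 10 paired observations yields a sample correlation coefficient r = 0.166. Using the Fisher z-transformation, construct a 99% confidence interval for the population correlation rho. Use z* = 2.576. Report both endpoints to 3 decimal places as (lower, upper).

z_r = atanh(0.166) = 0.167550;  SE = 1/√(n−3) = 1/√7 = 0.377964
z-limits: 0.167550 ± 2.576·0.377964 = 0.167550 ± 0.973635 = [-0.806085, 1.141185]
ρ-limits: (tanh -0.806085, tanh 1.141185) = (-0.667, 0.815)

(-0.667, 0.815)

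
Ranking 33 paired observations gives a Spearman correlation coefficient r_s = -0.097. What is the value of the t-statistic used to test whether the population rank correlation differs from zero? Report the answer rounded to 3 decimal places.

-0.543

t = r_s·√(n−2) / √(1−r_s²) with r_s = -0.097, n = 33
  = -0.097·√31 / √(1 − 0.009409)
  = -0.097·5.567764 / 0.995284
  = -0.540073 / 0.995284 = -0.543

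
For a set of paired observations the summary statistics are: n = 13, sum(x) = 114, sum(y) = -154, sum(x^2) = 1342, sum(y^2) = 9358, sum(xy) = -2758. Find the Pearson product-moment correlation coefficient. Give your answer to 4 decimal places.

Numerator: nΣxy − (Σx)(Σy) = 13·(-2758) − (114)(-154) = -18298
Denominator: √[(nΣx²−(Σx)²)(nΣy²−(Σy)²)]
  nΣx²−(Σx)² = 13·1342 − 12996 = 4450;  nΣy²−(Σy)² = 13·9358 − 23716 = 97938
  √(4450·97938) = √435824100 = 20876.4006
r = -18298 / 20876.4006 = -0.8765

-0.8765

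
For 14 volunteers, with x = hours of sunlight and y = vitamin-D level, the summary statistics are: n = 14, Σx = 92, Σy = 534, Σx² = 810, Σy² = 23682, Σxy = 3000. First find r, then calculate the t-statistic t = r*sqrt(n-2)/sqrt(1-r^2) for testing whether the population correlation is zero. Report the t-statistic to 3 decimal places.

Numerator: nΣxy − (Σx)(Σy) = 14·3000 − (92)(534) = -7128
Denominator: √[(nΣx²−(Σx)²)(nΣy²−(Σy)²)]
  nΣx²−(Σx)² = 14·810 − 8464 = 2876;  nΣy²−(Σy)² = 14·23682 − 285156 = 46392
  √(2876·46392) = √133423392 = 11550.9044
r = -7128 / 11550.9044 = -0.6171
t = r·√(n−2)/√(1−r²) = -0.6171·√12 / √(1−0.380812) = -2.137697 / 0.786885 = -2.717

-2.717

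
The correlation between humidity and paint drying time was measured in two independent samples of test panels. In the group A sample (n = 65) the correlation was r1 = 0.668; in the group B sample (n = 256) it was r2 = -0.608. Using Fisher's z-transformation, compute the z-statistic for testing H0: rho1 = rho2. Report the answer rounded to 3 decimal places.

Fisher z-transforms: z1 = atanh(0.668) = 0.807123, z2 = atanh(-0.608) = -0.705742; difference d = 1.512865
Var(d) = 1/62 + 1/253 = 0.0161290 + 0.0039526 = 0.0200816
z = d/√Var(d) = 1.512865 / √0.0200816 = 1.512865 / 0.141710 = 10.676

10.676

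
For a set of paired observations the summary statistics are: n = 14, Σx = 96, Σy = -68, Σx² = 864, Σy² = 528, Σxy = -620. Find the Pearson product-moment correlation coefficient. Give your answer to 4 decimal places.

-0.7622

Numerator: nΣxy − (Σx)(Σy) = 14·(-620) − (96)(-68) = -2152
Denominator: √[(nΣx²−(Σx)²)(nΣy²−(Σy)²)]
  nΣx²−(Σx)² = 14·864 − 9216 = 2880;  nΣy²−(Σy)² = 14·528 − 4624 = 2768
  √(2880·2768) = √7971840 = 2823.4447
r = -2152 / 2823.4447 = -0.7622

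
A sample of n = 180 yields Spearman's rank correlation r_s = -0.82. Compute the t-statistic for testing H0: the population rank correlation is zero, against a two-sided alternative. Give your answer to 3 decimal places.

-19.114

1 − r_s² = 1 − 0.6724 = 0.3276;  √(1−r_s²) = 0.572364
√(n−2) = √178 = 13.341664
t = r_s·√(n−2)/√(1−r_s²) = -0.82 · 13.341664 / 0.572364 = -19.114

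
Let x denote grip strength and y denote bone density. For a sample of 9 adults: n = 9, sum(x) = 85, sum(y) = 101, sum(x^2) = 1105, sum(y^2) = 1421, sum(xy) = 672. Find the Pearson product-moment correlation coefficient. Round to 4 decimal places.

Numerator: nΣxy − (Σx)(Σy) = 9·672 − (85)(101) = -2537
Denominator: √[(nΣx²−(Σx)²)(nΣy²−(Σy)²)]
  nΣx²−(Σx)² = 9·1105 − 7225 = 2720;  nΣy²−(Σy)² = 9·1421 − 10201 = 2588
  √(2720·2588) = √7039360 = 2653.1792
r = -2537 / 2653.1792 = -0.9562

-0.9562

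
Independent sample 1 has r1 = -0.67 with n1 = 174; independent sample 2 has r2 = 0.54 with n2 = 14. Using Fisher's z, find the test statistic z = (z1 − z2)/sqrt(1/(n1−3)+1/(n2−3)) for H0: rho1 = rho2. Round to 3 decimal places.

-4.549

z1 = atanh(-0.67) = -0.810743,  z2 = atanh(0.54) = 0.604156
SE = √(1/(n1−3) + 1/(n2−3)) = √(1/171 + 1/11) = √(0.0058480 + 0.0909091) = √0.0967571 = 0.311058
z = (z1 − z2)/SE = (-0.810743 − 0.604156) / 0.311058 = -1.414899 / 0.311058 = -4.549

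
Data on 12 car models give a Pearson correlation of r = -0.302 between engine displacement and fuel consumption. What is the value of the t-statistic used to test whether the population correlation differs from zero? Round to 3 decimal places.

1 − r² = 1 − 0.091204 = 0.908796;  √(1−r²) = 0.953308
√(n−2) = √10 = 3.162278
t = r·√(n−2)/√(1−r²) = -0.302 · 3.162278 / 0.953308 = -1.002

-1.002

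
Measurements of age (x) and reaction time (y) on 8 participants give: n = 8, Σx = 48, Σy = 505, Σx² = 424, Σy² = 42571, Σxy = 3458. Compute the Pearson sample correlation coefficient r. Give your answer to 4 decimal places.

S_xy = nΣxy − ΣxΣy = 8·3458 − 48·505 = 27664 − 24240 = 3424
S_xx = nΣx² − (Σx)² = 8·424 − 48² = 3392 − 2304 = 1088
S_yy = nΣy² − (Σy)² = 8·42571 − 505² = 340568 − 255025 = 85543
r = S_xy / √(S_xx·S_yy) = 3424 / √(1088·85543) = 3424 / √93070784 = 3424 / 9647.3200 = 0.3549

0.3549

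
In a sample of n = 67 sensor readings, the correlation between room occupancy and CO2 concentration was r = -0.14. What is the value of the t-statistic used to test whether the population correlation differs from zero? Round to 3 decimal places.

-1.140

1 − r² = 1 − 0.0196 = 0.9804;  √(1−r²) = 0.990152
√(n−2) = √65 = 8.062258
t = r·√(n−2)/√(1−r²) = -0.14 · 8.062258 / 0.990152 = -1.140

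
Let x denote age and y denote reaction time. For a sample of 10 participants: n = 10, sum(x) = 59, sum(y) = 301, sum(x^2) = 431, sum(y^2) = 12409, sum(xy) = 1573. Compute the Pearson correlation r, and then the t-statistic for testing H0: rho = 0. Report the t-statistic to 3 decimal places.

S_xy = nΣxy − ΣxΣy = 10·1573 − 59·301 = 15730 − 17759 = -2029
S_xx = nΣx² − (Σx)² = 10·431 − 59² = 4310 − 3481 = 829
S_yy = nΣy² − (Σy)² = 10·12409 − 301² = 124090 − 90601 = 33489
r = S_xy / √(S_xx·S_yy) = -2029 / √(829·33489) = -2029 / √27762381 = -2029 / 5269.0019 = -0.3851
t = r·√(n−2)/√(1−r²) = -0.3851·√8 / √(1−0.148302) = -1.089227 / 0.922875 = -1.180

-1.180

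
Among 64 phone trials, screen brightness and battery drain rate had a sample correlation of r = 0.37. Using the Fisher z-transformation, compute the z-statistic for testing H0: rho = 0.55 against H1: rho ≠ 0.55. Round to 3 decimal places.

-1.796

z_r = atanh(0.37) = 0.388423,  z_0 = atanh(0.55) = 0.618381
SE = 1/√(n−3) = 1/√61 = 0.128037
z = (z_r − z_0)/SE = (0.388423 − 0.618381) / 0.128037 = -0.229958 / 0.128037 = -1.796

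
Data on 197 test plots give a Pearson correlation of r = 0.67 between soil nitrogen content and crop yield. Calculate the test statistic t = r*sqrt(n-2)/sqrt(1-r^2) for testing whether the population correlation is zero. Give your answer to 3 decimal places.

1 − r² = 1 − 0.4489 = 0.5511;  √(1−r²) = 0.742361
√(n−2) = √195 = 13.964240
t = r·√(n−2)/√(1−r²) = 0.67 · 13.964240 / 0.742361 = 12.603

12.603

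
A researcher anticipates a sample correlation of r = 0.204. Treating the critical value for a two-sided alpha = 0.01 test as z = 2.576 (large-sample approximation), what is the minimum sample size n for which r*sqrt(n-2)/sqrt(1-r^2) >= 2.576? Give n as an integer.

Need r·√(n−2)/√(1−r²) ≥ 2.576
√(n−2) ≥ 2.576·√(1−0.041616) / 0.204 = 2.576·0.978971 / 0.204 = 12.3619
n−2 ≥ 152.8166  ⇒  n ≥ 154.8166
Smallest integer n = 155

155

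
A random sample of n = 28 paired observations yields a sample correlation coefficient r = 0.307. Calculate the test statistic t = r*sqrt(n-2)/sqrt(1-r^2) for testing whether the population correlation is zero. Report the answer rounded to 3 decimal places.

t = r·√(n−2) / √(1−r²) with r = 0.307, n = 28
  = 0.307·√26 / √(1 − 0.094249)
  = 0.307·5.099020 / 0.951710
  = 1.565399 / 0.951710 = 1.645

1.645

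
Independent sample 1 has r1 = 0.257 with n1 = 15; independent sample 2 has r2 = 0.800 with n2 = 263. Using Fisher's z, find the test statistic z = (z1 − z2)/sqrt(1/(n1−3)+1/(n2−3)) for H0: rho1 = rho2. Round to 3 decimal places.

-2.830

z1 = atanh(0.257) = 0.262894,  z2 = atanh(0.800) = 1.098612
SE = √(1/(n1−3) + 1/(n2−3)) = √(1/12 + 1/260) = √(0.0833333 + 0.0038462) = √0.0871795 = 0.295262
z = (z1 − z2)/SE = (0.262894 − 1.098612) / 0.295262 = -0.835718 / 0.295262 = -2.830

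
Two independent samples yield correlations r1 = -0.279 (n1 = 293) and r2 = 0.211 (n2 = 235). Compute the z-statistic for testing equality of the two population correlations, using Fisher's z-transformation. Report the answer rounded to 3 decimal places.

z1 = atanh(-0.279) = -0.286597,  z2 = atanh(0.211) = 0.214218
SE = √(1/(n1−3) + 1/(n2−3)) = √(1/290 + 1/232) = √(0.0034483 + 0.0043103) = √0.0077586 = 0.088083
z = (z1 − z2)/SE = (-0.286597 − 0.214218) / 0.088083 = -0.500815 / 0.088083 = -5.686

-5.686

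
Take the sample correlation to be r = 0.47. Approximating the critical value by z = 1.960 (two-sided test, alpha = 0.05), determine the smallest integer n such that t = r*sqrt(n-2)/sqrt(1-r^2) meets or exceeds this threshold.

16

Need r·√(n−2)/√(1−r²) ≥ 1.960
√(n−2) ≥ 1.960·√(1−0.2209) / 0.47 = 1.960·0.882666 / 0.47 = 3.6809
n−2 ≥ 13.5490  ⇒  n ≥ 15.5490
Smallest integer n = 16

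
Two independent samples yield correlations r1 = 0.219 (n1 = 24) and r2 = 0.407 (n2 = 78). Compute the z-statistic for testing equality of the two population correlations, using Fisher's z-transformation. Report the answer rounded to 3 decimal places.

Fisher z-transforms: z1 = atanh(0.219) = 0.222605, z2 = atanh(0.407) = 0.432010; difference d = -0.209405
Var(d) = 1/21 + 1/75 = 0.0476190 + 0.0133333 = 0.0609523
z = d/√Var(d) = -0.209405 / √0.0609523 = -0.209405 / 0.246885 = -0.848

-0.848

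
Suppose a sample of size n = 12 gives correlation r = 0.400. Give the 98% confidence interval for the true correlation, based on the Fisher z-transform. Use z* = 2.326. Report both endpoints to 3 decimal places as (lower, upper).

z_r = atanh(0.400) = 0.423649;  SE = 1/√(n−3) = 1/√9 = 0.333333
z-limits: 0.423649 ± 2.326·0.333333 = 0.423649 ± 0.775333 = [-0.351684, 1.198982]
ρ-limits: (tanh -0.351684, tanh 1.198982) = (-0.338, 0.833)

(-0.338, 0.833)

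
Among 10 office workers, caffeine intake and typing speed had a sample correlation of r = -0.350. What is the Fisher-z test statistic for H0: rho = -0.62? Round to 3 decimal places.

0.951

z_r = atanh(-0.350) = -0.365444,  z_0 = atanh(-0.62) = -0.725005
SE = 1/√(n−3) = 1/√7 = 0.377964
z = (z_r − z_0)/SE = (-0.365444 − (-0.725005)) / 0.377964 = 0.359561 / 0.377964 = 0.951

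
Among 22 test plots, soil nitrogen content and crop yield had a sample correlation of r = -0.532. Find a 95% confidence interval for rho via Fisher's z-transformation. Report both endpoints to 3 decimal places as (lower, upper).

(-0.779, -0.142)

Fisher z: z_r = atanh(r) = ½·ln((1+(-0.532))/(1−(-0.532))) = -0.592931
SE(z) = 1/√(n−3) = 1/√19 = 0.229416
95% ⇒ z* = 1.960; margin = 1.960·0.229416 = 0.449655
CI on z-scale: (-1.042586, -0.143276)
Back-transform: tanh(-1.042586) = -0.778907, tanh(-0.143276) = -0.142304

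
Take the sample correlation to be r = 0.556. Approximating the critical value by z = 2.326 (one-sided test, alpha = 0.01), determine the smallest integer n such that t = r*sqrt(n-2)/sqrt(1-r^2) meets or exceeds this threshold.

Need r·√(n−2)/√(1−r²) ≥ 2.326
√(n−2) ≥ 2.326·√(1−0.309136) / 0.556 = 2.326·0.831182 / 0.556 = 3.4772
n−2 ≥ 12.0909  ⇒  n ≥ 14.0909
Smallest integer n = 15

15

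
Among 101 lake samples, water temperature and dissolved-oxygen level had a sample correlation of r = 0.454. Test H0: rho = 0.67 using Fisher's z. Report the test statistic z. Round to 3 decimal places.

-3.178

Fisher z: atanh(0.454) = 0.489727, atanh(0.67) = 0.810743
z = (z_r − z_0)·√(n−3) = (0.489727 − 0.810743)·√98 = -0.321016 · 9.899495 = -3.178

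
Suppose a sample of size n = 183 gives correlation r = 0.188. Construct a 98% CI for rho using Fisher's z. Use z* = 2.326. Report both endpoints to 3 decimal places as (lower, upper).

Fisher z: z_r = atanh(r) = ½·ln((1+0.188)/(1−0.188)) = 0.190263
SE(z) = 1/√(n−3) = 1/√180 = 0.074536
98% ⇒ z* = 2.326; margin = 2.326·0.074536 = 0.173371
CI on z-scale: (0.016892, 0.363634)
Back-transform: tanh(0.016892) = 0.016890, tanh(0.363634) = 0.348411

(0.017, 0.348)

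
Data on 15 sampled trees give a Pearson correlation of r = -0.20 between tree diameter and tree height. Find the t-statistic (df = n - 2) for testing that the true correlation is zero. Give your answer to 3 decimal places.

-0.736

t = r·√(n−2) / √(1−r²) with r = -0.20, n = 15
  = -0.20·√13 / √(1 − 0.0400)
  = -0.20·3.605551 / 0.979796
  = -0.721110 / 0.979796 = -0.736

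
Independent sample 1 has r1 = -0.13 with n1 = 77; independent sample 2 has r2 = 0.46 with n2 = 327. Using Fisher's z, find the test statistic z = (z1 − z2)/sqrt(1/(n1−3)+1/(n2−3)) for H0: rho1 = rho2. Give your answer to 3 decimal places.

z1 = atanh(-0.13) = -0.130740,  z2 = atanh(0.46) = 0.497311
SE = √(1/(n1−3) + 1/(n2−3)) = √(1/74 + 1/324) = √(0.0135135 + 0.0030864) = √0.0165999 = 0.128841
z = (z1 − z2)/SE = (-0.130740 − 0.497311) / 0.128841 = -0.628051 / 0.128841 = -4.875

-4.875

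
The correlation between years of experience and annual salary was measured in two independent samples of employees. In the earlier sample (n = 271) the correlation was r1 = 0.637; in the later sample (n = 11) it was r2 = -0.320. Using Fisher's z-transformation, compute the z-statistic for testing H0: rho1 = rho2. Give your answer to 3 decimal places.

3.023

z1 = atanh(0.637) = 0.753109,  z2 = atanh(-0.320) = -0.331647
SE = √(1/(n1−3) + 1/(n2−3)) = √(1/268 + 1/8) = √(0.0037313 + 0.1250000) = √0.1287313 = 0.358791
z = (z1 − z2)/SE = (0.753109 − (-0.331647)) / 0.358791 = 1.084756 / 0.358791 = 3.023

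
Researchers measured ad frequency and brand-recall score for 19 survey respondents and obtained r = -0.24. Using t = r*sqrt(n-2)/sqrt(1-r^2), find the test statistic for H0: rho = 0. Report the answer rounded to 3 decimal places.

1 − r² = 1 − 0.0576 = 0.9424;  √(1−r²) = 0.970773
√(n−2) = √17 = 4.123106
t = r·√(n−2)/√(1−r²) = -0.24 · 4.123106 / 0.970773 = -1.019

-1.019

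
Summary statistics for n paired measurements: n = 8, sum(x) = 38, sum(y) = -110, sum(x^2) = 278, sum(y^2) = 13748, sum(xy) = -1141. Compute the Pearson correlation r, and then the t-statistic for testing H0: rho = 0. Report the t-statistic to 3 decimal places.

-1.683

Numerator: nΣxy − (Σx)(Σy) = 8·(-1141) − (38)(-110) = -4948
Denominator: √[(nΣx²−(Σx)²)(nΣy²−(Σy)²)]
  nΣx²−(Σx)² = 8·278 − 1444 = 780;  nΣy²−(Σy)² = 8·13748 − 12100 = 97884
  √(780·97884) = √76349520 = 8737.8212
r = -4948 / 8737.8212 = -0.5663
t = r·√(n−2)/√(1−r²) = -0.5663·√6 / √(1−0.320696) = -1.387146 / 0.824199 = -1.683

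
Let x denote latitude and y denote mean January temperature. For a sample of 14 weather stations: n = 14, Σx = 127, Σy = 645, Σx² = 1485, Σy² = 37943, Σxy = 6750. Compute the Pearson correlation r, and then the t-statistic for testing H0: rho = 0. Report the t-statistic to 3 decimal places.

S_xy = nΣxy − ΣxΣy = 14·6750 − 127·645 = 94500 − 81915 = 12585
S_xx = nΣx² − (Σx)² = 14·1485 − 127² = 20790 − 16129 = 4661
S_yy = nΣy² − (Σy)² = 14·37943 − 645² = 531202 − 416025 = 115177
r = S_xy / √(S_xx·S_yy) = 12585 / √(4661·115177) = 12585 / √536839997 = 12585 / 23169.8079 = 0.5432
t = r·√(n−2)/√(1−r²) = 0.5432·√12 / √(1−0.295066) = 1.881700 / 0.839603 = 2.241

2.241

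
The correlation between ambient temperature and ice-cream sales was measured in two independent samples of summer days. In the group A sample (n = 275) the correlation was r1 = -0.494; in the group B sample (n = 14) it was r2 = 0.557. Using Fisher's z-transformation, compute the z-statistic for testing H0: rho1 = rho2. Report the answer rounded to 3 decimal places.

-3.804

Fisher z-transforms: z1 = atanh(-0.494) = -0.541338, z2 = atanh(0.557) = 0.628473; difference d = -1.169811
Var(d) = 1/272 + 1/11 = 0.0036765 + 0.0909091 = 0.0945856
z = d/√Var(d) = -1.169811 / √0.0945856 = -1.169811 / 0.307548 = -3.804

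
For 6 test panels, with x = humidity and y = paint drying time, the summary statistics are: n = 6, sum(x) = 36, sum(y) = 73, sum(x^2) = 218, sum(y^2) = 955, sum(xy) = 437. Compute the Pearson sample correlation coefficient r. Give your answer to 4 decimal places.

-0.0865

Numerator: nΣxy − (Σx)(Σy) = 6·437 − (36)(73) = -6
Denominator: √[(nΣx²−(Σx)²)(nΣy²−(Σy)²)]
  nΣx²−(Σx)² = 6·218 − 1296 = 12;  nΣy²−(Σy)² = 6·955 − 5329 = 401
  √(12·401) = √4812 = 69.3686
r = -6 / 69.3686 = -0.0865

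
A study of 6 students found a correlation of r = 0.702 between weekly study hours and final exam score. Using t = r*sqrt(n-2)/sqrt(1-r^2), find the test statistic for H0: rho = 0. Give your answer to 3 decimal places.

1 − r² = 1 − 0.492804 = 0.507196;  √(1−r²) = 0.712177
√(n−2) = √4 = 2.000000
t = r·√(n−2)/√(1−r²) = 0.702 · 2.000000 / 0.712177 = 1.971

1.971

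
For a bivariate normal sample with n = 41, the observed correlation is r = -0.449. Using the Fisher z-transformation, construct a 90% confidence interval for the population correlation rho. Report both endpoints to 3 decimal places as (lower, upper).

Fisher z: z_r = atanh(r) = ½·ln((1+(-0.449))/(1−(-0.449))) = -0.483447
SE(z) = 1/√(n−3) = 1/√38 = 0.162221
90% ⇒ z* = 1.645; margin = 1.645·0.162221 = 0.266854
CI on z-scale: (-0.750301, -0.216593)
Back-transform: tanh(-0.750301) = -0.635328, tanh(-0.216593) = -0.213268

(-0.635, -0.213)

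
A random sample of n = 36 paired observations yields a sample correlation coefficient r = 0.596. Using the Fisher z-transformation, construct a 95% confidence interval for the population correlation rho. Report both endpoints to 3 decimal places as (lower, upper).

(0.333, 0.773)

z_r = atanh(0.596) = 0.686920;  SE = 1/√(n−3) = 1/√33 = 0.174078
z-limits: 0.686920 ± 1.960·0.174078 = 0.686920 ± 0.341193 = [0.345727, 1.028113]
ρ-limits: (tanh 0.345727, tanh 1.028113) = (0.333, 0.773)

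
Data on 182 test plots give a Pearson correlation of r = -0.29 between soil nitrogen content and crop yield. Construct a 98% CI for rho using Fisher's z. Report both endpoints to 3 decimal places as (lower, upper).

(-0.440, -0.124)

Fisher z: z_r = atanh(r) = ½·ln((1+(-0.29))/(1−(-0.29))) = -0.298566
SE(z) = 1/√(n−3) = 1/√179 = 0.074744
98% ⇒ z* = 2.326; margin = 2.326·0.074744 = 0.173855
CI on z-scale: (-0.472421, -0.124711)
Back-transform: tanh(-0.472421) = -0.440153, tanh(-0.124711) = -0.124068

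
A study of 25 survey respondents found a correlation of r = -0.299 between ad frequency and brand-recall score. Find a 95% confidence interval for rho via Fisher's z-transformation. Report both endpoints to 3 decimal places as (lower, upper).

z_r = atanh(-0.299) = -0.308421;  SE = 1/√(n−3) = 1/√22 = 0.213201
z-limits: -0.308421 ± 1.960·0.213201 = -0.308421 ± 0.417874 = [-0.726295, 0.109453]
ρ-limits: (tanh -0.726295, tanh 0.109453) = (-0.621, 0.109)

(-0.621, 0.109)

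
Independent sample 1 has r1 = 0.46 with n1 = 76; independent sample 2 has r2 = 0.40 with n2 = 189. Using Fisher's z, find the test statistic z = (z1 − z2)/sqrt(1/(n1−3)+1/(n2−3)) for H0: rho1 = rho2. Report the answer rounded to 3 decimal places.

0.533

z1 = atanh(0.46) = 0.497311,  z2 = atanh(0.40) = 0.423649
SE = √(1/(n1−3) + 1/(n2−3)) = √(1/73 + 1/186) = √(0.0136986 + 0.0053763) = √0.0190749 = 0.138112
z = (z1 − z2)/SE = (0.497311 − 0.423649) / 0.138112 = 0.073662 / 0.138112 = 0.533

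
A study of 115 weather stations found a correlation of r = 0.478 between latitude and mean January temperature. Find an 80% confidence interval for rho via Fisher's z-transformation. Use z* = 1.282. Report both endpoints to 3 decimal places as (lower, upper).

Fisher z: z_r = atanh(r) = ½·ln((1+0.478)/(1−0.478)) = 0.520389
SE(z) = 1/√(n−3) = 1/√112 = 0.094491
80% ⇒ z* = 1.282; margin = 1.282·0.094491 = 0.121137
CI on z-scale: (0.399252, 0.641526)
Back-transform: tanh(0.399252) = 0.379309, tanh(0.641526) = 0.565938

(0.379, 0.566)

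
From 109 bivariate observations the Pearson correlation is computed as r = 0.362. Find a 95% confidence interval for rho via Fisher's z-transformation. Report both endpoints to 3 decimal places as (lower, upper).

(0.187, 0.515)

z_r = atanh(0.362) = 0.379186;  SE = 1/√(n−3) = 1/√106 = 0.097129
z-limits: 0.379186 ± 1.960·0.097129 = 0.379186 ± 0.190373 = [0.188813, 0.569559]
ρ-limits: (tanh 0.188813, tanh 0.569559) = (0.187, 0.515)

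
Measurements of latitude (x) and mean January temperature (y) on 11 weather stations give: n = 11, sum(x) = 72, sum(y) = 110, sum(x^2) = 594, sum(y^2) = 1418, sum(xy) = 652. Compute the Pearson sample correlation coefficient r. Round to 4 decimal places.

Numerator: nΣxy − (Σx)(Σy) = 11·652 − (72)(110) = -748
Denominator: √[(nΣx²−(Σx)²)(nΣy²−(Σy)²)]
  nΣx²−(Σx)² = 11·594 − 5184 = 1350;  nΣy²−(Σy)² = 11·1418 − 12100 = 3498
  √(1350·3498) = √4722300 = 2173.0854
r = -748 / 2173.0854 = -0.3442

-0.3442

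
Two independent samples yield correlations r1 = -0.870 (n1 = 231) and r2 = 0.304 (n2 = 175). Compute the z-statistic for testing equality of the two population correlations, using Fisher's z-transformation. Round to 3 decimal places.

-16.308

Fisher z-transforms: z1 = atanh(-0.870) = -1.333080, z2 = atanh(0.304) = 0.313921; difference d = -1.647001
Var(d) = 1/228 + 1/172 = 0.0043860 + 0.0058140 = 0.0102000
z = d/√Var(d) = -1.647001 / √0.0102000 = -1.647001 / 0.100995 = -16.308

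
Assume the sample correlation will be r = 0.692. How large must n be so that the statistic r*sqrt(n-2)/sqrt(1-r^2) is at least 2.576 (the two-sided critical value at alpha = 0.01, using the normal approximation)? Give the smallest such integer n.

10

r√(n−2)/√(1−r²) ≥ 2.576  ⇔  n−2 ≥ (2.576)²·(1−r²)/r²
(1−r²)/r² = (1−0.478864)/0.478864 = 1.0883
n ≥ 2 + 6.635776·1.0883 = 2 + 7.2217 = 9.2217
⌈9.2217⌉ = 10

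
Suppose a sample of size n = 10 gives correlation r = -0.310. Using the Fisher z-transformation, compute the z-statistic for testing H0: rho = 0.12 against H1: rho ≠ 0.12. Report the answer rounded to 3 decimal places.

-1.167

z_r = atanh(-0.310) = -0.320545,  z_0 = atanh(0.12) = 0.120581
SE = 1/√(n−3) = 1/√7 = 0.377964
z = (z_r − z_0)/SE = (-0.320545 − 0.120581) / 0.377964 = -0.441126 / 0.377964 = -1.167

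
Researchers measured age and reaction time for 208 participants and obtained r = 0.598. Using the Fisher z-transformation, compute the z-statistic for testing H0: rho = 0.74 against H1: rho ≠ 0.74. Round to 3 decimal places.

-3.729

Fisher z: atanh(0.598) = 0.690028, atanh(0.74) = 0.950479
z = (z_r − z_0)·√(n−3) = (0.690028 − 0.950479)·√205 = -0.260451 · 14.317821 = -3.729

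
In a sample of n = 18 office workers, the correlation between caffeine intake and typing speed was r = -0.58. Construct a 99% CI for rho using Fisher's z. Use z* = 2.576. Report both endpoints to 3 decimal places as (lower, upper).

z_r = atanh(-0.58) = -0.662463;  SE = 1/√(n−3) = 1/√15 = 0.258199
z-limits: -0.662463 ± 2.576·0.258199 = -0.662463 ± 0.665121 = [-1.327584, 0.002658]
ρ-limits: (tanh -1.327584, tanh 0.002658) = (-0.869, 0.003)

(-0.869, 0.003)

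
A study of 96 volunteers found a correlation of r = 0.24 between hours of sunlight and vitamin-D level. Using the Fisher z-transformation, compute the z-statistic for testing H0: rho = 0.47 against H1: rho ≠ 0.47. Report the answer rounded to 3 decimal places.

z_r = atanh(0.24) = 0.244774,  z_0 = atanh(0.47) = 0.510070
SE = 1/√(n−3) = 1/√93 = 0.103695
z = (z_r − z_0)/SE = (0.244774 − 0.510070) / 0.103695 = -0.265296 / 0.103695 = -2.558

-2.558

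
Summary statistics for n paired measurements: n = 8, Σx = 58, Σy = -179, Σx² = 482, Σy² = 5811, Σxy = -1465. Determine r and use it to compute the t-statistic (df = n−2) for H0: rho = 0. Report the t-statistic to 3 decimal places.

Numerator: nΣxy − (Σx)(Σy) = 8·(-1465) − (58)(-179) = -1338
Denominator: √[(nΣx²−(Σx)²)(nΣy²−(Σy)²)]
  nΣx²−(Σx)² = 8·482 − 3364 = 492;  nΣy²−(Σy)² = 8·5811 − 32041 = 14447
  √(492·14447) = √7107924 = 2666.0690
r = -1338 / 2666.0690 = -0.5019
t = r·√(n−2)/√(1−r²) = -0.5019·√6 / √(1−0.251904) = -1.229399 / 0.864925 = -1.421

-1.421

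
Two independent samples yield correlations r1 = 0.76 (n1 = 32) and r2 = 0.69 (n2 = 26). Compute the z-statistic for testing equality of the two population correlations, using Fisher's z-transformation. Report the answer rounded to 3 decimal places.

0.531

Fisher z-transforms: z1 = atanh(0.76) = 0.996215, z2 = atanh(0.69) = 0.847956; difference d = 0.148259
Var(d) = 1/29 + 1/23 = 0.0344828 + 0.0434783 = 0.0779611
z = d/√Var(d) = 0.148259 / √0.0779611 = 0.148259 / 0.279215 = 0.531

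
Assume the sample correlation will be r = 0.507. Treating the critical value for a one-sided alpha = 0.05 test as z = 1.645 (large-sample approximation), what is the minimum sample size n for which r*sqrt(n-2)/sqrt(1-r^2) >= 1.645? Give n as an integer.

10

Need r·√(n−2)/√(1−r²) ≥ 1.645
√(n−2) ≥ 1.645·√(1−0.257049) / 0.507 = 1.645·0.861946 / 0.507 = 2.7966
n−2 ≥ 7.8210  ⇒  n ≥ 9.8210
Smallest integer n = 10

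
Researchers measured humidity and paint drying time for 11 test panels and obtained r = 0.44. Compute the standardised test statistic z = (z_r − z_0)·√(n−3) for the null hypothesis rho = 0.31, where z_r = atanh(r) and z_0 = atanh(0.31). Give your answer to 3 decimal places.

0.429

Fisher z: atanh(0.44) = 0.472231, atanh(0.31) = 0.320545
z = (z_r − z_0)·√(n−3) = (0.472231 − 0.320545)·√8 = 0.151686 · 2.828427 = 0.429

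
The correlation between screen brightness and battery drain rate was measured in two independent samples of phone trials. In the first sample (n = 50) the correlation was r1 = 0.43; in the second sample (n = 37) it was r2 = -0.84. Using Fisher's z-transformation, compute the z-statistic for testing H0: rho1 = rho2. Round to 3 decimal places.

Fisher z-transforms: z1 = atanh(0.43) = 0.459897, z2 = atanh(-0.84) = -1.221174; difference d = 1.681071
Var(d) = 1/47 + 1/34 = 0.0212766 + 0.0294118 = 0.0506884
z = d/√Var(d) = 1.681071 / √0.0506884 = 1.681071 / 0.225141 = 7.467

7.467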